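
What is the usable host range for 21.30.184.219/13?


Network: 21.24.0.0
Broadcast: 21.31.255.255
First usable = network + 1
Last usable = broadcast - 1
Range: 21.24.0.1 to 21.31.255.254


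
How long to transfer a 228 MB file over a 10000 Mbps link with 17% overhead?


Effective throughput = 10000 * (1 - 17/100) = 8300 Mbps
File size in Mb = 228 * 8 = 1824 Mb
Time = 1824 / 8300
Time = 0.2198 seconds


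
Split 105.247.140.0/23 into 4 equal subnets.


New prefix = 23 + 2 = 25
Each subnet has 128 addresses
  105.247.140.0/25
  105.247.140.128/25
  105.247.141.0/25
  105.247.141.128/25
Subnets: 105.247.140.0/25, 105.247.140.128/25, 105.247.141.0/25, 105.247.141.128/25


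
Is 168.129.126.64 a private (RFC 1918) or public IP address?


RFC 1918 private ranges:
  10.0.0.0/8 (10.0.0.0 - 10.255.255.255)
  172.16.0.0/12 (172.16.0.0 - 172.31.255.255)
  192.168.0.0/16 (192.168.0.0 - 192.168.255.255)
Public (not in any RFC 1918 range)


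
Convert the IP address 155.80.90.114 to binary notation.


155 = 10011011
80 = 01010000
90 = 01011010
114 = 01110010
Binary: 10011011.01010000.01011010.01110010


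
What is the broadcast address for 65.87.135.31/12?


Network: 65.80.0.0/12
Host bits = 20
Set all host bits to 1:
Broadcast: 65.95.255.255


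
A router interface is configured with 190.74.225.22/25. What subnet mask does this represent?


/25 means 25 network bits, 7 host bits
Binary: 11111111111111111111111110000000
Mask: 255.255.255.128


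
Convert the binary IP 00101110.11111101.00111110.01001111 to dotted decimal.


00101110 = 46
11111101 = 253
00111110 = 62
01001111 = 79
IP: 46.253.62.79


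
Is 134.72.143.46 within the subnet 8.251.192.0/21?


Subnet network: 8.251.192.0
Test IP AND mask: 134.72.136.0
No, 134.72.143.46 is not in 8.251.192.0/21


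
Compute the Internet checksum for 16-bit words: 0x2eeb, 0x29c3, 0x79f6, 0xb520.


Sum all words (with carry folding):
+ 0x2eeb = 0x2eeb
+ 0x29c3 = 0x58ae
+ 0x79f6 = 0xd2a4
+ 0xb520 = 0x87c5
One's complement: ~0x87c5
Checksum = 0x783a


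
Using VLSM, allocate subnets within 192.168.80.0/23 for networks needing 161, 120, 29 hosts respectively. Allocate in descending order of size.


161 hosts -> /24 (254 usable): 192.168.80.0/24
120 hosts -> /25 (126 usable): 192.168.81.0/25
29 hosts -> /27 (30 usable): 192.168.81.128/27
Allocation: 192.168.80.0/24 (161 hosts, 254 usable); 192.168.81.0/25 (120 hosts, 126 usable); 192.168.81.128/27 (29 hosts, 30 usable)


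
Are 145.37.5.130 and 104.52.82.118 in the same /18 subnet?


Mask: 255.255.192.0
145.37.5.130 AND mask = 145.37.0.0
104.52.82.118 AND mask = 104.52.64.0
No, different subnets (145.37.0.0 vs 104.52.64.0)


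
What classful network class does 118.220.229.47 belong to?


First octet: 118
Binary: 01110110
0xxxxxxx -> Class A (1-126)
Class A, default mask 255.0.0.0 (/8)


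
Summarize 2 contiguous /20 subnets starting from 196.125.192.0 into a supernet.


Original prefix: /20
Number of subnets: 2 = 2^1
New prefix = 20 - 1 = 19
Supernet: 196.125.192.0/19


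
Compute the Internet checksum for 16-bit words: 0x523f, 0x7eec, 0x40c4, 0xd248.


Sum all words (with carry folding):
+ 0x523f = 0x523f
+ 0x7eec = 0xd12b
+ 0x40c4 = 0x11f0
+ 0xd248 = 0xe438
One's complement: ~0xe438
Checksum = 0x1bc7


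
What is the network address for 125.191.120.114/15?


IP:   01111101.10111111.01111000.01110010
Mask: 11111111.11111110.00000000.00000000
AND operation:
Net:  01111101.10111110.00000000.00000000
Network: 125.190.0.0/15


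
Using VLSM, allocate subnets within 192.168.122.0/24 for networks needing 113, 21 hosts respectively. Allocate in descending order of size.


113 hosts -> /25 (126 usable): 192.168.122.0/25
21 hosts -> /27 (30 usable): 192.168.122.128/27
Allocation: 192.168.122.0/25 (113 hosts, 126 usable); 192.168.122.128/27 (21 hosts, 30 usable)


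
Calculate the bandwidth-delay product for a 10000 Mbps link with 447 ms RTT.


BDP = bandwidth * RTT
= 10000 Mbps * 447 ms
= 10000 * 1e6 * 447 / 1000 bits
= 4470000000 bits
= 558750000 bytes
= 545654.2969 KB
BDP = 4470000000 bits (558750000 bytes)


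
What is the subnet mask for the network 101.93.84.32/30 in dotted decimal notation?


/30 means 30 network bits, 2 host bits
Binary: 11111111111111111111111111111100
Mask: 255.255.255.252


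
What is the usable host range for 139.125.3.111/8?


Network: 139.0.0.0
Broadcast: 139.255.255.255
First usable = network + 1
Last usable = broadcast - 1
Range: 139.0.0.1 to 139.255.255.254


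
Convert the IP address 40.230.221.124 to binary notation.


40 = 00101000
230 = 11100110
221 = 11011101
124 = 01111100
Binary: 00101000.11100110.11011101.01111100


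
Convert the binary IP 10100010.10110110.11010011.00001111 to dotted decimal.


10100010 = 162
10110110 = 182
11010011 = 211
00001111 = 15
IP: 162.182.211.15


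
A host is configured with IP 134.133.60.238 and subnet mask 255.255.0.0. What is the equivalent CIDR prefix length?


Binary: 11111111.11111111.00000000.00000000
Count leading 1s
Prefix: /16


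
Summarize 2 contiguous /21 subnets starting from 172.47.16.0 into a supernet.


Original prefix: /21
Number of subnets: 2 = 2^1
New prefix = 21 - 1 = 20
Supernet: 172.47.16.0/20


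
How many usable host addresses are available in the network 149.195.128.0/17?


Host bits = 32 - 17 = 15
Total addresses = 2^15 = 32768
Usable = total - 2 (network and broadcast)
Usable hosts: 32766


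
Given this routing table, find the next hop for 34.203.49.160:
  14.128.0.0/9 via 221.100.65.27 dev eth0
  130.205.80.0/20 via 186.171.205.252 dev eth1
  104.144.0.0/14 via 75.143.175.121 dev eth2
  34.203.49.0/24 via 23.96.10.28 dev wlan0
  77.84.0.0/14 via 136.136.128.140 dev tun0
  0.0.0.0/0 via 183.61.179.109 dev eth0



Longest prefix match for 34.203.49.160:
  /9 14.128.0.0: no
  /20 130.205.80.0: no
  /14 104.144.0.0: no
  /24 34.203.49.0: MATCH
  /14 77.84.0.0: no
  /0 0.0.0.0: MATCH
Selected: next-hop 23.96.10.28 via wlan0 (matched /24)


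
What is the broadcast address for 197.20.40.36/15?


Network: 197.20.0.0/15
Host bits = 17
Set all host bits to 1:
Broadcast: 197.21.255.255


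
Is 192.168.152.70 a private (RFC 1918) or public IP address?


RFC 1918 private ranges:
  10.0.0.0/8 (10.0.0.0 - 10.255.255.255)
  172.16.0.0/12 (172.16.0.0 - 172.31.255.255)
  192.168.0.0/16 (192.168.0.0 - 192.168.255.255)
Private (in 192.168.0.0/16)


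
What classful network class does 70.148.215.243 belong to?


First octet: 70
Binary: 01000110
0xxxxxxx -> Class A (1-126)
Class A, default mask 255.0.0.0 (/8)


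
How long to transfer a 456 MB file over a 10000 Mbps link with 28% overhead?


Effective throughput = 10000 * (1 - 28/100) = 7200 Mbps
File size in Mb = 456 * 8 = 3648 Mb
Time = 3648 / 7200
Time = 0.5067 seconds


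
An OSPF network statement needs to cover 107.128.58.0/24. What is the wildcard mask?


Subnet mask: 255.255.255.0
Wildcard = 255.255.255.255 - subnet mask
255 - 255 = 0
255 - 255 = 0
255 - 255 = 0
255 - 0 = 255
Wildcard: 0.0.0.255


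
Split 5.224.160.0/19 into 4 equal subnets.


New prefix = 19 + 2 = 21
Each subnet has 2048 addresses
  5.224.160.0/21
  5.224.168.0/21
  5.224.176.0/21
  5.224.184.0/21
Subnets: 5.224.160.0/21, 5.224.168.0/21, 5.224.176.0/21, 5.224.184.0/21


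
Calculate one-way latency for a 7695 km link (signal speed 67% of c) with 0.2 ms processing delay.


Speed = 0.67 * 3e5 km/s = 201000 km/s
Propagation delay = 7695 / 201000 = 0.0383 s = 38.2836 ms
Processing delay = 0.2 ms
Total one-way latency = 38.4836 ms


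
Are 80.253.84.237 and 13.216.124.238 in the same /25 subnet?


Mask: 255.255.255.128
80.253.84.237 AND mask = 80.253.84.128
13.216.124.238 AND mask = 13.216.124.128
No, different subnets (80.253.84.128 vs 13.216.124.128)


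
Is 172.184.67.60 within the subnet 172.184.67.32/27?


Subnet network: 172.184.67.32
Test IP AND mask: 172.184.67.32
Yes, 172.184.67.60 is in 172.184.67.32/27


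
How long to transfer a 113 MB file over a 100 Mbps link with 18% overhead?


Effective throughput = 100 * (1 - 18/100) = 82 Mbps
File size in Mb = 113 * 8 = 904 Mb
Time = 904 / 82
Time = 11.0244 seconds


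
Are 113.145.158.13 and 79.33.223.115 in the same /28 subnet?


Mask: 255.255.255.240
113.145.158.13 AND mask = 113.145.158.0
79.33.223.115 AND mask = 79.33.223.112
No, different subnets (113.145.158.0 vs 79.33.223.112)


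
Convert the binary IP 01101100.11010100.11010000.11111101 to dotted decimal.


01101100 = 108
11010100 = 212
11010000 = 208
11111101 = 253
IP: 108.212.208.253


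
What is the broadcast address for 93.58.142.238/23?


Network: 93.58.142.0/23
Host bits = 9
Set all host bits to 1:
Broadcast: 93.58.143.255


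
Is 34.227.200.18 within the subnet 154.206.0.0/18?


Subnet network: 154.206.0.0
Test IP AND mask: 34.227.192.0
No, 34.227.200.18 is not in 154.206.0.0/18


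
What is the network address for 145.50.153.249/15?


IP:   10010001.00110010.10011001.11111001
Mask: 11111111.11111110.00000000.00000000
AND operation:
Net:  10010001.00110010.00000000.00000000
Network: 145.50.0.0/15


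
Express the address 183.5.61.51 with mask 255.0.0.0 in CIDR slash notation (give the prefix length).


Binary: 11111111.00000000.00000000.00000000
Count leading 1s
Prefix: /8


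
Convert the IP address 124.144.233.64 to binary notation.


124 = 01111100
144 = 10010000
233 = 11101001
64 = 01000000
Binary: 01111100.10010000.11101001.01000000


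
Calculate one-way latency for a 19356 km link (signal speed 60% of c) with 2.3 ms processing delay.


Speed = 0.6 * 3e5 km/s = 180000 km/s
Propagation delay = 19356 / 180000 = 0.1075 s = 107.5333 ms
Processing delay = 2.3 ms
Total one-way latency = 109.8333 ms


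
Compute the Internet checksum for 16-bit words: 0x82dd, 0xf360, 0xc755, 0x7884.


Sum all words (with carry folding):
+ 0x82dd = 0x82dd
+ 0xf360 = 0x763e
+ 0xc755 = 0x3d94
+ 0x7884 = 0xb618
One's complement: ~0xb618
Checksum = 0x49e7


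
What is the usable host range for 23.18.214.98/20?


Network: 23.18.208.0
Broadcast: 23.18.223.255
First usable = network + 1
Last usable = broadcast - 1
Range: 23.18.208.1 to 23.18.223.254


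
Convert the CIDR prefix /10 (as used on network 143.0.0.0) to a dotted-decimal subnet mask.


/10 means 10 network bits, 22 host bits
Binary: 11111111110000000000000000000000
Mask: 255.192.0.0


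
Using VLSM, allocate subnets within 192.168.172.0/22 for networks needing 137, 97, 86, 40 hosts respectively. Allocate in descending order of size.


137 hosts -> /24 (254 usable): 192.168.172.0/24
97 hosts -> /25 (126 usable): 192.168.173.0/25
86 hosts -> /25 (126 usable): 192.168.173.128/25
40 hosts -> /26 (62 usable): 192.168.174.0/26
Allocation: 192.168.172.0/24 (137 hosts, 254 usable); 192.168.173.0/25 (97 hosts, 126 usable); 192.168.173.128/25 (86 hosts, 126 usable); 192.168.174.0/26 (40 hosts, 62 usable)


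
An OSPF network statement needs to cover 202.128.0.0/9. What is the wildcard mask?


Subnet mask: 255.128.0.0
Wildcard = 255.255.255.255 - subnet mask
255 - 255 = 0
255 - 128 = 127
255 - 0 = 255
255 - 0 = 255
Wildcard: 0.127.255.255


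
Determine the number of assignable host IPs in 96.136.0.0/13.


Host bits = 32 - 13 = 19
Total addresses = 2^19 = 524288
Usable = total - 2 (network and broadcast)
Usable hosts: 524286


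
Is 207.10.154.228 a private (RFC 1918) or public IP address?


RFC 1918 private ranges:
  10.0.0.0/8 (10.0.0.0 - 10.255.255.255)
  172.16.0.0/12 (172.16.0.0 - 172.31.255.255)
  192.168.0.0/16 (192.168.0.0 - 192.168.255.255)
Public (not in any RFC 1918 range)


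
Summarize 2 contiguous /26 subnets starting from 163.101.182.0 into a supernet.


Original prefix: /26
Number of subnets: 2 = 2^1
New prefix = 26 - 1 = 25
Supernet: 163.101.182.0/25


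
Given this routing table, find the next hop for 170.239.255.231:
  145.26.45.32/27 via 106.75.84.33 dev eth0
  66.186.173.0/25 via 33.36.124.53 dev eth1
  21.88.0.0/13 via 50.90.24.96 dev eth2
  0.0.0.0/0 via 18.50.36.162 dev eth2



Longest prefix match for 170.239.255.231:
  /27 145.26.45.32: no
  /25 66.186.173.0: no
  /13 21.88.0.0: no
  /0 0.0.0.0: MATCH
Selected: next-hop 18.50.36.162 via eth2 (matched /0)


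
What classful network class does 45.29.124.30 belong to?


First octet: 45
Binary: 00101101
0xxxxxxx -> Class A (1-126)
Class A, default mask 255.0.0.0 (/8)


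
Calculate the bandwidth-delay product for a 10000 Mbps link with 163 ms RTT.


BDP = bandwidth * RTT
= 10000 Mbps * 163 ms
= 10000 * 1e6 * 163 / 1000 bits
= 1630000000 bits
= 203750000 bytes
= 198974.6094 KB
BDP = 1630000000 bits (203750000 bytes)


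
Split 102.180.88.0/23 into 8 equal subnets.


New prefix = 23 + 3 = 26
Each subnet has 64 addresses
  102.180.88.0/26
  102.180.88.64/26
  102.180.88.128/26
  102.180.88.192/26
  102.180.89.0/26
  102.180.89.64/26
  102.180.89.128/26
  102.180.89.192/26
Subnets: 102.180.88.0/26, 102.180.88.64/26, 102.180.88.128/26, 102.180.88.192/26, 102.180.89.0/26, 102.180.89.64/26, 102.180.89.128/26, 102.180.89.192/26


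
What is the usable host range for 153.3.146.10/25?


Network: 153.3.146.0
Broadcast: 153.3.146.127
First usable = network + 1
Last usable = broadcast - 1
Range: 153.3.146.1 to 153.3.146.126


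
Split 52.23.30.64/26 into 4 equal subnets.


New prefix = 26 + 2 = 28
Each subnet has 16 addresses
  52.23.30.64/28
  52.23.30.80/28
  52.23.30.96/28
  52.23.30.112/28
Subnets: 52.23.30.64/28, 52.23.30.80/28, 52.23.30.96/28, 52.23.30.112/28


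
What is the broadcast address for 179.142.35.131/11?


Network: 179.128.0.0/11
Host bits = 21
Set all host bits to 1:
Broadcast: 179.159.255.255


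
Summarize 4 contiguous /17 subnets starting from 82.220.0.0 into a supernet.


Original prefix: /17
Number of subnets: 4 = 2^2
New prefix = 17 - 2 = 15
Supernet: 82.220.0.0/15


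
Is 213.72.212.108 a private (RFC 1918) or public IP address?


RFC 1918 private ranges:
  10.0.0.0/8 (10.0.0.0 - 10.255.255.255)
  172.16.0.0/12 (172.16.0.0 - 172.31.255.255)
  192.168.0.0/16 (192.168.0.0 - 192.168.255.255)
Public (not in any RFC 1918 range)


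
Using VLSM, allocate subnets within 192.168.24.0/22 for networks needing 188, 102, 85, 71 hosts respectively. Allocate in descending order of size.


188 hosts -> /24 (254 usable): 192.168.24.0/24
102 hosts -> /25 (126 usable): 192.168.25.0/25
85 hosts -> /25 (126 usable): 192.168.25.128/25
71 hosts -> /25 (126 usable): 192.168.26.0/25
Allocation: 192.168.24.0/24 (188 hosts, 254 usable); 192.168.25.0/25 (102 hosts, 126 usable); 192.168.25.128/25 (85 hosts, 126 usable); 192.168.26.0/25 (71 hosts, 126 usable)


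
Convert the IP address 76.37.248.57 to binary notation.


76 = 01001100
37 = 00100101
248 = 11111000
57 = 00111001
Binary: 01001100.00100101.11111000.00111001


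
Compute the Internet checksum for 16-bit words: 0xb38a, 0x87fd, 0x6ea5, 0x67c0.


Sum all words (with carry folding):
+ 0xb38a = 0xb38a
+ 0x87fd = 0x3b88
+ 0x6ea5 = 0xaa2d
+ 0x67c0 = 0x11ee
One's complement: ~0x11ee
Checksum = 0xee11


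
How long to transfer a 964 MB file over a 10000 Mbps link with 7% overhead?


Effective throughput = 10000 * (1 - 7/100) = 9300 Mbps
File size in Mb = 964 * 8 = 7712 Mb
Time = 7712 / 9300
Time = 0.8292 seconds


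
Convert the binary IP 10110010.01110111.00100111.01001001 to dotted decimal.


10110010 = 178
01110111 = 119
00100111 = 39
01001001 = 73
IP: 178.119.39.73


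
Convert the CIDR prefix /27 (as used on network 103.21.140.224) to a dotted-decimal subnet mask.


/27 means 27 network bits, 5 host bits
Binary: 11111111111111111111111111100000
Mask: 255.255.255.224


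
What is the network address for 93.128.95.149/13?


IP:   01011101.10000000.01011111.10010101
Mask: 11111111.11111000.00000000.00000000
AND operation:
Net:  01011101.10000000.00000000.00000000
Network: 93.128.0.0/13


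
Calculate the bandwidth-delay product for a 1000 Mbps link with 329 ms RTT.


BDP = bandwidth * RTT
= 1000 Mbps * 329 ms
= 1000 * 1e6 * 329 / 1000 bits
= 329000000 bits
= 41125000 bytes
= 40161.1328 KB
BDP = 329000000 bits (41125000 bytes)


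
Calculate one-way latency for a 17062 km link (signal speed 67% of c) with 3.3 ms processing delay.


Speed = 0.67 * 3e5 km/s = 201000 km/s
Propagation delay = 17062 / 201000 = 0.0849 s = 84.8856 ms
Processing delay = 3.3 ms
Total one-way latency = 88.1856 ms


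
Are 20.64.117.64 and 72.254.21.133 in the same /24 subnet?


Mask: 255.255.255.0
20.64.117.64 AND mask = 20.64.117.0
72.254.21.133 AND mask = 72.254.21.0
No, different subnets (20.64.117.0 vs 72.254.21.0)


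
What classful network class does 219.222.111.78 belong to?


First octet: 219
Binary: 11011011
110xxxxx -> Class C (192-223)
Class C, default mask 255.255.255.0 (/24)


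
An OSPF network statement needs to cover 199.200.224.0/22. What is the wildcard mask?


Subnet mask: 255.255.252.0
Wildcard = 255.255.255.255 - subnet mask
255 - 255 = 0
255 - 255 = 0
255 - 252 = 3
255 - 0 = 255
Wildcard: 0.0.3.255


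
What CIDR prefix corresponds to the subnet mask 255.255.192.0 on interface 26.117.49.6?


Binary: 11111111.11111111.11000000.00000000
Count leading 1s
Prefix: /18


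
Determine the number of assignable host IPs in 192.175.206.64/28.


Host bits = 32 - 28 = 4
Total addresses = 2^4 = 16
Usable = total - 2 (network and broadcast)
Usable hosts: 14


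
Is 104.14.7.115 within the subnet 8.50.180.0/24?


Subnet network: 8.50.180.0
Test IP AND mask: 104.14.7.0
No, 104.14.7.115 is not in 8.50.180.0/24


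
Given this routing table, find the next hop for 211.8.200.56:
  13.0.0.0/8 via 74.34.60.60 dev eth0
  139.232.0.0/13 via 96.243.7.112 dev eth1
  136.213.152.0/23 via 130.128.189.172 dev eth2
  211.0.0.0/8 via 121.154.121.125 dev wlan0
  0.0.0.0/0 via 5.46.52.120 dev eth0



Longest prefix match for 211.8.200.56:
  /8 13.0.0.0: no
  /13 139.232.0.0: no
  /23 136.213.152.0: no
  /8 211.0.0.0: MATCH
  /0 0.0.0.0: MATCH
Selected: next-hop 121.154.121.125 via wlan0 (matched /8)


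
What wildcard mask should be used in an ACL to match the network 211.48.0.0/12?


Subnet mask: 255.240.0.0
Wildcard = 255.255.255.255 - subnet mask
255 - 255 = 0
255 - 240 = 15
255 - 0 = 255
255 - 0 = 255
Wildcard: 0.15.255.255


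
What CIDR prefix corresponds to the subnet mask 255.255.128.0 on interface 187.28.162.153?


Binary: 11111111.11111111.10000000.00000000
Count leading 1s
Prefix: /17


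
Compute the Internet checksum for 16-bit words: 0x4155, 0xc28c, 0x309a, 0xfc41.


Sum all words (with carry folding):
+ 0x4155 = 0x4155
+ 0xc28c = 0x03e2
+ 0x309a = 0x347c
+ 0xfc41 = 0x30be
One's complement: ~0x30be
Checksum = 0xcf41


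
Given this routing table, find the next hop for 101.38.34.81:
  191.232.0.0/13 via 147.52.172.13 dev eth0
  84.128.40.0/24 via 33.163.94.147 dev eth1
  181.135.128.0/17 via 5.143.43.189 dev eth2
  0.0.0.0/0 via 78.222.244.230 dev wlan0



Longest prefix match for 101.38.34.81:
  /13 191.232.0.0: no
  /24 84.128.40.0: no
  /17 181.135.128.0: no
  /0 0.0.0.0: MATCH
Selected: next-hop 78.222.244.230 via wlan0 (matched /0)


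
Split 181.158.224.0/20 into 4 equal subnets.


New prefix = 20 + 2 = 22
Each subnet has 1024 addresses
  181.158.224.0/22
  181.158.228.0/22
  181.158.232.0/22
  181.158.236.0/22
Subnets: 181.158.224.0/22, 181.158.228.0/22, 181.158.232.0/22, 181.158.236.0/22


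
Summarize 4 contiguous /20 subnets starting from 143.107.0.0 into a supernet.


Original prefix: /20
Number of subnets: 4 = 2^2
New prefix = 20 - 2 = 18
Supernet: 143.107.0.0/18


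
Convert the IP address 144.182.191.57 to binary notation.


144 = 10010000
182 = 10110110
191 = 10111111
57 = 00111001
Binary: 10010000.10110110.10111111.00111001


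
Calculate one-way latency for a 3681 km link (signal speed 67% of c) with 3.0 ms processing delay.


Speed = 0.67 * 3e5 km/s = 201000 km/s
Propagation delay = 3681 / 201000 = 0.0183 s = 18.3134 ms
Processing delay = 3.0 ms
Total one-way latency = 21.3134 ms


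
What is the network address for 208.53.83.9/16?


IP:   11010000.00110101.01010011.00001001
Mask: 11111111.11111111.00000000.00000000
AND operation:
Net:  11010000.00110101.00000000.00000000
Network: 208.53.0.0/16


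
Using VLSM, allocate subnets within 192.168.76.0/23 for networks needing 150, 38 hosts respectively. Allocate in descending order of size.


150 hosts -> /24 (254 usable): 192.168.76.0/24
38 hosts -> /26 (62 usable): 192.168.77.0/26
Allocation: 192.168.76.0/24 (150 hosts, 254 usable); 192.168.77.0/26 (38 hosts, 62 usable)


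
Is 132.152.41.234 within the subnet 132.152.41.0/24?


Subnet network: 132.152.41.0
Test IP AND mask: 132.152.41.0
Yes, 132.152.41.234 is in 132.152.41.0/24


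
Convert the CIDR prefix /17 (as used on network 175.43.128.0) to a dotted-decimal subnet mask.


/17 means 17 network bits, 15 host bits
Binary: 11111111111111111000000000000000
Mask: 255.255.128.0


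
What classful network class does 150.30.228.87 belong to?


First octet: 150
Binary: 10010110
10xxxxxx -> Class B (128-191)
Class B, default mask 255.255.0.0 (/16)


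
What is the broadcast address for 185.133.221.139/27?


Network: 185.133.221.128/27
Host bits = 5
Set all host bits to 1:
Broadcast: 185.133.221.159


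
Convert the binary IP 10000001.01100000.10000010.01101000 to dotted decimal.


10000001 = 129
01100000 = 96
10000010 = 130
01101000 = 104
IP: 129.96.130.104


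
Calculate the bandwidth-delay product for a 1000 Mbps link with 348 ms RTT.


BDP = bandwidth * RTT
= 1000 Mbps * 348 ms
= 1000 * 1e6 * 348 / 1000 bits
= 348000000 bits
= 43500000 bytes
= 42480.4688 KB
BDP = 348000000 bits (43500000 bytes)


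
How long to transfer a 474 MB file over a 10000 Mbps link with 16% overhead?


Effective throughput = 10000 * (1 - 16/100) = 8400 Mbps
File size in Mb = 474 * 8 = 3792 Mb
Time = 3792 / 8400
Time = 0.4514 seconds


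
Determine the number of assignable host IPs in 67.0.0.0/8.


Host bits = 32 - 8 = 24
Total addresses = 2^24 = 16777216
Usable = total - 2 (network and broadcast)
Usable hosts: 16777214


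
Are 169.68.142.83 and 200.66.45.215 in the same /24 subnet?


Mask: 255.255.255.0
169.68.142.83 AND mask = 169.68.142.0
200.66.45.215 AND mask = 200.66.45.0
No, different subnets (169.68.142.0 vs 200.66.45.0)


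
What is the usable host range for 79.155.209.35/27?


Network: 79.155.209.32
Broadcast: 79.155.209.63
First usable = network + 1
Last usable = broadcast - 1
Range: 79.155.209.33 to 79.155.209.62


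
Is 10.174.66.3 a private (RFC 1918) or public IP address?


RFC 1918 private ranges:
  10.0.0.0/8 (10.0.0.0 - 10.255.255.255)
  172.16.0.0/12 (172.16.0.0 - 172.31.255.255)
  192.168.0.0/16 (192.168.0.0 - 192.168.255.255)
Private (in 10.0.0.0/8)


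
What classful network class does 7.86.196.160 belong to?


First octet: 7
Binary: 00000111
0xxxxxxx -> Class A (1-126)
Class A, default mask 255.0.0.0 (/8)


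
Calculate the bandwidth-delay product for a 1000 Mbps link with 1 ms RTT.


BDP = bandwidth * RTT
= 1000 Mbps * 1 ms
= 1000 * 1e6 * 1 / 1000 bits
= 1000000 bits
= 125000 bytes
= 122.0703 KB
BDP = 1000000 bits (125000 bytes)


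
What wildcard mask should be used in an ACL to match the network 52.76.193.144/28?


Subnet mask: 255.255.255.240
Wildcard = 255.255.255.255 - subnet mask
255 - 255 = 0
255 - 255 = 0
255 - 255 = 0
255 - 240 = 15
Wildcard: 0.0.0.15


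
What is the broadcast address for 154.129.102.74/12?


Network: 154.128.0.0/12
Host bits = 20
Set all host bits to 1:
Broadcast: 154.143.255.255


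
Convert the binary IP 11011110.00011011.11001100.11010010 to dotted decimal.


11011110 = 222
00011011 = 27
11001100 = 204
11010010 = 210
IP: 222.27.204.210


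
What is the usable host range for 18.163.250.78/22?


Network: 18.163.248.0
Broadcast: 18.163.251.255
First usable = network + 1
Last usable = broadcast - 1
Range: 18.163.248.1 to 18.163.251.254


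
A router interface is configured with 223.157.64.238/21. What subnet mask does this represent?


/21 means 21 network bits, 11 host bits
Binary: 11111111111111111111100000000000
Mask: 255.255.248.0


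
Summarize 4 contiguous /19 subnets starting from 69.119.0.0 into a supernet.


Original prefix: /19
Number of subnets: 4 = 2^2
New prefix = 19 - 2 = 17
Supernet: 69.119.0.0/17


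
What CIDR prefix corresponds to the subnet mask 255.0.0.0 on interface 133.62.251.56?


Binary: 11111111.00000000.00000000.00000000
Count leading 1s
Prefix: /8


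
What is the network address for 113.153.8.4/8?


IP:   01110001.10011001.00001000.00000100
Mask: 11111111.00000000.00000000.00000000
AND operation:
Net:  01110001.00000000.00000000.00000000
Network: 113.0.0.0/8


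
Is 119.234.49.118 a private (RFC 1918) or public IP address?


RFC 1918 private ranges:
  10.0.0.0/8 (10.0.0.0 - 10.255.255.255)
  172.16.0.0/12 (172.16.0.0 - 172.31.255.255)
  192.168.0.0/16 (192.168.0.0 - 192.168.255.255)
Public (not in any RFC 1918 range)


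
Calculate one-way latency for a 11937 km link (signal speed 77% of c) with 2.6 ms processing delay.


Speed = 0.77 * 3e5 km/s = 231000 km/s
Propagation delay = 11937 / 231000 = 0.0517 s = 51.6753 ms
Processing delay = 2.6 ms
Total one-way latency = 54.2753 ms


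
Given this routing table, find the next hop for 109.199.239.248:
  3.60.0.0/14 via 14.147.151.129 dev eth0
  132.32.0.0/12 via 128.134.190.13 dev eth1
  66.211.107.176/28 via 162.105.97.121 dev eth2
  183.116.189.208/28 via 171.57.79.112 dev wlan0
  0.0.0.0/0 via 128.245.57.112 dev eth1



Longest prefix match for 109.199.239.248:
  /14 3.60.0.0: no
  /12 132.32.0.0: no
  /28 66.211.107.176: no
  /28 183.116.189.208: no
  /0 0.0.0.0: MATCH
Selected: next-hop 128.245.57.112 via eth1 (matched /0)


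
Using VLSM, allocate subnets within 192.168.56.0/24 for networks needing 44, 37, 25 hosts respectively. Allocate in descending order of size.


44 hosts -> /26 (62 usable): 192.168.56.0/26
37 hosts -> /26 (62 usable): 192.168.56.64/26
25 hosts -> /27 (30 usable): 192.168.56.128/27
Allocation: 192.168.56.0/26 (44 hosts, 62 usable); 192.168.56.64/26 (37 hosts, 62 usable); 192.168.56.128/27 (25 hosts, 30 usable)


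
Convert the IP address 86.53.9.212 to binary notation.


86 = 01010110
53 = 00110101
9 = 00001001
212 = 11010100
Binary: 01010110.00110101.00001001.11010100


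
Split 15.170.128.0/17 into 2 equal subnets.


New prefix = 17 + 1 = 18
Each subnet has 16384 addresses
  15.170.128.0/18
  15.170.192.0/18
Subnets: 15.170.128.0/18, 15.170.192.0/18


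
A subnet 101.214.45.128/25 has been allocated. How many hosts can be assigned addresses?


Host bits = 32 - 25 = 7
Total addresses = 2^7 = 128
Usable = total - 2 (network and broadcast)
Usable hosts: 126


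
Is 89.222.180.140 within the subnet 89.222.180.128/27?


Subnet network: 89.222.180.128
Test IP AND mask: 89.222.180.128
Yes, 89.222.180.140 is in 89.222.180.128/27


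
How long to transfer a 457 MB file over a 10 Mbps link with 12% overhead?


Effective throughput = 10 * (1 - 12/100) = 8.8 Mbps
File size in Mb = 457 * 8 = 3656 Mb
Time = 3656 / 8.8
Time = 415.4545 seconds


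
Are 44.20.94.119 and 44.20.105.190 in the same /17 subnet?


Mask: 255.255.128.0
44.20.94.119 AND mask = 44.20.0.0
44.20.105.190 AND mask = 44.20.0.0
Yes, same subnet (44.20.0.0)


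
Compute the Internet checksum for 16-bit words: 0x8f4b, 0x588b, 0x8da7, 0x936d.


Sum all words (with carry folding):
+ 0x8f4b = 0x8f4b
+ 0x588b = 0xe7d6
+ 0x8da7 = 0x757e
+ 0x936d = 0x08ec
One's complement: ~0x08ec
Checksum = 0xf713


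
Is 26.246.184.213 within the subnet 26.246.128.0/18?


Subnet network: 26.246.128.0
Test IP AND mask: 26.246.128.0
Yes, 26.246.184.213 is in 26.246.128.0/18


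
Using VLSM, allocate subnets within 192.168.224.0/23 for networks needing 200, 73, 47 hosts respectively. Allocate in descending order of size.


200 hosts -> /24 (254 usable): 192.168.224.0/24
73 hosts -> /25 (126 usable): 192.168.225.0/25
47 hosts -> /26 (62 usable): 192.168.225.128/26
Allocation: 192.168.224.0/24 (200 hosts, 254 usable); 192.168.225.0/25 (73 hosts, 126 usable); 192.168.225.128/26 (47 hosts, 62 usable)


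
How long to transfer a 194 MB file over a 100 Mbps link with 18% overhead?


Effective throughput = 100 * (1 - 18/100) = 82 Mbps
File size in Mb = 194 * 8 = 1552 Mb
Time = 1552 / 82
Time = 18.9268 seconds


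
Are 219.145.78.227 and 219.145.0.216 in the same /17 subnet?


Mask: 255.255.128.0
219.145.78.227 AND mask = 219.145.0.0
219.145.0.216 AND mask = 219.145.0.0
Yes, same subnet (219.145.0.0)


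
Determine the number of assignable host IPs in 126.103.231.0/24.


Host bits = 32 - 24 = 8
Total addresses = 2^8 = 256
Usable = total - 2 (network and broadcast)
Usable hosts: 254


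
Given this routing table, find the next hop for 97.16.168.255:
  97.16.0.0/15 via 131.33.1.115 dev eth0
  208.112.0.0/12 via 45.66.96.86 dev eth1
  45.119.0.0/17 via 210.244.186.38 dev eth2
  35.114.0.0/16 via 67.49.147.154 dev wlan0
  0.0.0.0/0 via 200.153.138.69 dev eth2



Longest prefix match for 97.16.168.255:
  /15 97.16.0.0: MATCH
  /12 208.112.0.0: no
  /17 45.119.0.0: no
  /16 35.114.0.0: no
  /0 0.0.0.0: MATCH
Selected: next-hop 131.33.1.115 via eth0 (matched /15)


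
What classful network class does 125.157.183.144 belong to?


First octet: 125
Binary: 01111101
0xxxxxxx -> Class A (1-126)
Class A, default mask 255.0.0.0 (/8)


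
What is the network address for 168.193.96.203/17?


IP:   10101000.11000001.01100000.11001011
Mask: 11111111.11111111.10000000.00000000
AND operation:
Net:  10101000.11000001.00000000.00000000
Network: 168.193.0.0/17


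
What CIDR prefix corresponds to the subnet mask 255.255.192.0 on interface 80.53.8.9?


Binary: 11111111.11111111.11000000.00000000
Count leading 1s
Prefix: /18


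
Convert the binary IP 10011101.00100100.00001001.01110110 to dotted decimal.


10011101 = 157
00100100 = 36
00001001 = 9
01110110 = 118
IP: 157.36.9.118


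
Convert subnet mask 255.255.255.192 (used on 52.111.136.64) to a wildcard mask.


Subnet mask: 255.255.255.192
Wildcard = 255.255.255.255 - subnet mask
255 - 255 = 0
255 - 255 = 0
255 - 255 = 0
255 - 192 = 63
Wildcard: 0.0.0.63


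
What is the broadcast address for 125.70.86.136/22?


Network: 125.70.84.0/22
Host bits = 10
Set all host bits to 1:
Broadcast: 125.70.87.255


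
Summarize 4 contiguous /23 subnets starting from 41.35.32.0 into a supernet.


Original prefix: /23
Number of subnets: 4 = 2^2
New prefix = 23 - 2 = 21
Supernet: 41.35.32.0/21


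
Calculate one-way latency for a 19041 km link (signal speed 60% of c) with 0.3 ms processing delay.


Speed = 0.6 * 3e5 km/s = 180000 km/s
Propagation delay = 19041 / 180000 = 0.1058 s = 105.7833 ms
Processing delay = 0.3 ms
Total one-way latency = 106.0833 ms


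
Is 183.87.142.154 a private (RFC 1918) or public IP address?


RFC 1918 private ranges:
  10.0.0.0/8 (10.0.0.0 - 10.255.255.255)
  172.16.0.0/12 (172.16.0.0 - 172.31.255.255)
  192.168.0.0/16 (192.168.0.0 - 192.168.255.255)
Public (not in any RFC 1918 range)


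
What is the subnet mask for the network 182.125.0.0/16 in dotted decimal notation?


/16 means 16 network bits, 16 host bits
Binary: 11111111111111110000000000000000
Mask: 255.255.0.0


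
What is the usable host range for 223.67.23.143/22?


Network: 223.67.20.0
Broadcast: 223.67.23.255
First usable = network + 1
Last usable = broadcast - 1
Range: 223.67.20.1 to 223.67.23.254


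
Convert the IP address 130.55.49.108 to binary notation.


130 = 10000010
55 = 00110111
49 = 00110001
108 = 01101100
Binary: 10000010.00110111.00110001.01101100


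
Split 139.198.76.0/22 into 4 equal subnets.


New prefix = 22 + 2 = 24
Each subnet has 256 addresses
  139.198.76.0/24
  139.198.77.0/24
  139.198.78.0/24
  139.198.79.0/24
Subnets: 139.198.76.0/24, 139.198.77.0/24, 139.198.78.0/24, 139.198.79.0/24


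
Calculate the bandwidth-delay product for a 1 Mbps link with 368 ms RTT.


BDP = bandwidth * RTT
= 1 Mbps * 368 ms
= 1 * 1e6 * 368 / 1000 bits
= 368000 bits
= 46000 bytes
= 44.9219 KB
BDP = 368000 bits (46000 bytes)


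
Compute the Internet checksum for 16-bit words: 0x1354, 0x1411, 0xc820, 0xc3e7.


Sum all words (with carry folding):
+ 0x1354 = 0x1354
+ 0x1411 = 0x2765
+ 0xc820 = 0xef85
+ 0xc3e7 = 0xb36d
One's complement: ~0xb36d
Checksum = 0x4c92


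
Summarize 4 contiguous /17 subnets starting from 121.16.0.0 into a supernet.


Original prefix: /17
Number of subnets: 4 = 2^2
New prefix = 17 - 2 = 15
Supernet: 121.16.0.0/15


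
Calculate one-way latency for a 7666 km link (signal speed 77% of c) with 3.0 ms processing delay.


Speed = 0.77 * 3e5 km/s = 231000 km/s
Propagation delay = 7666 / 231000 = 0.0332 s = 33.1861 ms
Processing delay = 3.0 ms
Total one-way latency = 36.1861 ms


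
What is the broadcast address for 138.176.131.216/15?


Network: 138.176.0.0/15
Host bits = 17
Set all host bits to 1:
Broadcast: 138.177.255.255


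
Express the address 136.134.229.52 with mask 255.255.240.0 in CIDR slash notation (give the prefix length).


Binary: 11111111.11111111.11110000.00000000
Count leading 1s
Prefix: /20


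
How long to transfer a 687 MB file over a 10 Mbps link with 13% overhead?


Effective throughput = 10 * (1 - 13/100) = 8.7 Mbps
File size in Mb = 687 * 8 = 5496 Mb
Time = 5496 / 8.7
Time = 631.7241 seconds


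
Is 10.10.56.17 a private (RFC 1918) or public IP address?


RFC 1918 private ranges:
  10.0.0.0/8 (10.0.0.0 - 10.255.255.255)
  172.16.0.0/12 (172.16.0.0 - 172.31.255.255)
  192.168.0.0/16 (192.168.0.0 - 192.168.255.255)
Private (in 10.0.0.0/8)


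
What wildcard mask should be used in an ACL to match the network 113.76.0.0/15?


Subnet mask: 255.254.0.0
Wildcard = 255.255.255.255 - subnet mask
255 - 255 = 0
255 - 254 = 1
255 - 0 = 255
255 - 0 = 255
Wildcard: 0.1.255.255


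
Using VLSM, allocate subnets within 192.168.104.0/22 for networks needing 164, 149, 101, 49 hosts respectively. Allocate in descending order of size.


164 hosts -> /24 (254 usable): 192.168.104.0/24
149 hosts -> /24 (254 usable): 192.168.105.0/24
101 hosts -> /25 (126 usable): 192.168.106.0/25
49 hosts -> /26 (62 usable): 192.168.106.128/26
Allocation: 192.168.104.0/24 (164 hosts, 254 usable); 192.168.105.0/24 (149 hosts, 254 usable); 192.168.106.0/25 (101 hosts, 126 usable); 192.168.106.128/26 (49 hosts, 62 usable)


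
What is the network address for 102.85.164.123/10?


IP:   01100110.01010101.10100100.01111011
Mask: 11111111.11000000.00000000.00000000
AND operation:
Net:  01100110.01000000.00000000.00000000
Network: 102.64.0.0/10


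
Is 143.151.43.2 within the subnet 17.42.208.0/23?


Subnet network: 17.42.208.0
Test IP AND mask: 143.151.42.0
No, 143.151.43.2 is not in 17.42.208.0/23


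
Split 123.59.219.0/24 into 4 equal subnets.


New prefix = 24 + 2 = 26
Each subnet has 64 addresses
  123.59.219.0/26
  123.59.219.64/26
  123.59.219.128/26
  123.59.219.192/26
Subnets: 123.59.219.0/26, 123.59.219.64/26, 123.59.219.128/26, 123.59.219.192/26


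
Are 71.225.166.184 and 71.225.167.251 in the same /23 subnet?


Mask: 255.255.254.0
71.225.166.184 AND mask = 71.225.166.0
71.225.167.251 AND mask = 71.225.166.0
Yes, same subnet (71.225.166.0)


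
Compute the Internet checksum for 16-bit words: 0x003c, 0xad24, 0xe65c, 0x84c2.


Sum all words (with carry folding):
+ 0x003c = 0x003c
+ 0xad24 = 0xad60
+ 0xe65c = 0x93bd
+ 0x84c2 = 0x1880
One's complement: ~0x1880
Checksum = 0xe77f


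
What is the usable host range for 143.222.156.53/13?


Network: 143.216.0.0
Broadcast: 143.223.255.255
First usable = network + 1
Last usable = broadcast - 1
Range: 143.216.0.1 to 143.223.255.254


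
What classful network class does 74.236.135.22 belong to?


First octet: 74
Binary: 01001010
0xxxxxxx -> Class A (1-126)
Class A, default mask 255.0.0.0 (/8)


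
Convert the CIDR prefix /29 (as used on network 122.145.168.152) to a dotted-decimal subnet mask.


/29 means 29 network bits, 3 host bits
Binary: 11111111111111111111111111111000
Mask: 255.255.255.248


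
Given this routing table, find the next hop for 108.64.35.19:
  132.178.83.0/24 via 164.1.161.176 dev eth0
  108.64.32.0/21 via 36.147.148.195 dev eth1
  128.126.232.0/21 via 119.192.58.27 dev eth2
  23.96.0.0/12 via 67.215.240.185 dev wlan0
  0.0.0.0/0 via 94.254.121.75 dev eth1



Longest prefix match for 108.64.35.19:
  /24 132.178.83.0: no
  /21 108.64.32.0: MATCH
  /21 128.126.232.0: no
  /12 23.96.0.0: no
  /0 0.0.0.0: MATCH
Selected: next-hop 36.147.148.195 via eth1 (matched /21)


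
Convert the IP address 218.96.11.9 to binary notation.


218 = 11011010
96 = 01100000
11 = 00001011
9 = 00001001
Binary: 11011010.01100000.00001011.00001001


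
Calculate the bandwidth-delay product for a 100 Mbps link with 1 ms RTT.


BDP = bandwidth * RTT
= 100 Mbps * 1 ms
= 100 * 1e6 * 1 / 1000 bits
= 100000 bits
= 12500 bytes
= 12.207 KB
BDP = 100000 bits (12500 bytes)


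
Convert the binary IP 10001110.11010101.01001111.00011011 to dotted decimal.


10001110 = 142
11010101 = 213
01001111 = 79
00011011 = 27
IP: 142.213.79.27


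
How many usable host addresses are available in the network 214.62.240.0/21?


Host bits = 32 - 21 = 11
Total addresses = 2^11 = 2048
Usable = total - 2 (network and broadcast)
Usable hosts: 2046


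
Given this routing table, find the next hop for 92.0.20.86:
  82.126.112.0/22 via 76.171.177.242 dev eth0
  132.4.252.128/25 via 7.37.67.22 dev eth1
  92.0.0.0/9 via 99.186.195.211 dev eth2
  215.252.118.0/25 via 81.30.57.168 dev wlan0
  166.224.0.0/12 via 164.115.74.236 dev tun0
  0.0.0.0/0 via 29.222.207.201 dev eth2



Longest prefix match for 92.0.20.86:
  /22 82.126.112.0: no
  /25 132.4.252.128: no
  /9 92.0.0.0: MATCH
  /25 215.252.118.0: no
  /12 166.224.0.0: no
  /0 0.0.0.0: MATCH
Selected: next-hop 99.186.195.211 via eth2 (matched /9)


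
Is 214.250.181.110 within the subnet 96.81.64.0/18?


Subnet network: 96.81.64.0
Test IP AND mask: 214.250.128.0
No, 214.250.181.110 is not in 96.81.64.0/18


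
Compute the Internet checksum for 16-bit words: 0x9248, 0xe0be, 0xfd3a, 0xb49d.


Sum all words (with carry folding):
+ 0x9248 = 0x9248
+ 0xe0be = 0x7307
+ 0xfd3a = 0x7042
+ 0xb49d = 0x24e0
One's complement: ~0x24e0
Checksum = 0xdb1f


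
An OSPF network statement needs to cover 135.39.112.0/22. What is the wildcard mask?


Subnet mask: 255.255.252.0
Wildcard = 255.255.255.255 - subnet mask
255 - 255 = 0
255 - 255 = 0
255 - 252 = 3
255 - 0 = 255
Wildcard: 0.0.3.255


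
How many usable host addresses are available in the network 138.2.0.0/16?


Host bits = 32 - 16 = 16
Total addresses = 2^16 = 65536
Usable = total - 2 (network and broadcast)
Usable hosts: 65534


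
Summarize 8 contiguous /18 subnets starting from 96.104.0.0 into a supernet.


Original prefix: /18
Number of subnets: 8 = 2^3
New prefix = 18 - 3 = 15
Supernet: 96.104.0.0/15


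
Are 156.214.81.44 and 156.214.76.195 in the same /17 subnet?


Mask: 255.255.128.0
156.214.81.44 AND mask = 156.214.0.0
156.214.76.195 AND mask = 156.214.0.0
Yes, same subnet (156.214.0.0)


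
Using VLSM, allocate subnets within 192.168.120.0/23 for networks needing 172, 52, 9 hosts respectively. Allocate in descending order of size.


172 hosts -> /24 (254 usable): 192.168.120.0/24
52 hosts -> /26 (62 usable): 192.168.121.0/26
9 hosts -> /28 (14 usable): 192.168.121.64/28
Allocation: 192.168.120.0/24 (172 hosts, 254 usable); 192.168.121.0/26 (52 hosts, 62 usable); 192.168.121.64/28 (9 hosts, 14 usable)
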